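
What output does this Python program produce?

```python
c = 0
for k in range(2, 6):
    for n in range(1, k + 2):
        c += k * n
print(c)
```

k=2,n=1: c = 0+2 = 2
k=2,n=2: c = 2+4 = 6
k=2,n=3: c = 6+6 = 12
k=3,n=1: c = 12+3 = 15
k=3,n=2: c = 15+6 = 21
k=3,n=3: c = 21+9 = 30
k=3,n=4: c = 30+12 = 42
k=4,n=1: c = 42+4 = 46
k=4,n=2: c = 46+8 = 54
k=4,n=3: c = 54+12 = 66
k=4,n=4: c = 66+16 = 82
k=4,n=5: c = 82+20 = 102
k=5,n=1: c = 102+5 = 107
k=5,n=2: c = 107+10 = 117
k=5,n=3: c = 117+15 = 132
k=5,n=4: c = 132+20 = 152
k=5,n=5: c = 152+25 = 177
k=5,n=6: c = 177+30 = 207

207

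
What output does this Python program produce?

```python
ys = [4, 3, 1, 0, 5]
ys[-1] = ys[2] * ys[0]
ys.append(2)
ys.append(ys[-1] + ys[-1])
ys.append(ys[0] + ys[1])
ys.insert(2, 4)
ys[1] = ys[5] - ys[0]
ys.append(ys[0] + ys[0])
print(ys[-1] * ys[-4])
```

ys[-1] = ys[2]*ys[0] = 1*4 = 4 → [4, 3, 1, 0, 4]
append 2 → [4, 3, 1, 0, 4, 2]
append ys[-1]+ys[-1] = 2+2 = 4 → [4, 3, 1, 0, 4, 2, 4]
append ys[0]+ys[1] = 4+3 = 7 → [4, 3, 1, 0, 4, 2, 4, 7]
insert 4 at 2 → [4, 3, 4, 1, 0, 4, 2, 4, 7]
ys[1] = ys[5]-ys[0] = 4-4 = 0 → [4, 0, 4, 1, 0, 4, 2, 4, 7]
append ys[0]+ys[0] = 4+4 = 8 → [4, 0, 4, 1, 0, 4, 2, 4, 7, 8]
ys[-1]*ys[-4] = 8*2 = 16

16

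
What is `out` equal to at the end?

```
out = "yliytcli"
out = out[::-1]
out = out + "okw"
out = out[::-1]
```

reverse → 'ilctyily'
+ 'okw' → 'ilctyilyokw'
reverse → 'wkoyliytcli'

'wkoyliytcli'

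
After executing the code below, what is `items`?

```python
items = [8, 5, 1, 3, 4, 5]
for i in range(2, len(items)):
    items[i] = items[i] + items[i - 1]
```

i=2: items[2] = 1+5 = 6 → [8, 5, 6, 3, 4, 5]
i=3: items[3] = 3+6 = 9 → [8, 5, 6, 9, 4, 5]
i=4: items[4] = 4+9 = 13 → [8, 5, 6, 9, 13, 5]
i=5: items[5] = 5+13 = 18 → [8, 5, 6, 9, 13, 18]

[8, 5, 6, 9, 13, 18]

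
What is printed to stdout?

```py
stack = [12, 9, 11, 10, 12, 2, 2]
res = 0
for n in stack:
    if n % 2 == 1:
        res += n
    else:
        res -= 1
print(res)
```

15

n=12: not odd, res = 0-1 = -1
n=9: odd, res = (-1)+9 = 8
n=11: odd, res = 8+11 = 19
n=10: not odd, res = 19-1 = 18
n=12: not odd, res = 18-1 = 17
n=2: not odd, res = 17-1 = 16
n=2: not odd, res = 16-1 = 15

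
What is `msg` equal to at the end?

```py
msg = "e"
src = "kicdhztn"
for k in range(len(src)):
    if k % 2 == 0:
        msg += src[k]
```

'ekcht'

k=0: add 'k' → 'ek'
k=1: skip
k=2: add 'c' → 'ekc'
k=3: skip
k=4: add 'h' → 'ekch'
k=5: skip
k=6: add 't' → 'ekcht'
k=7: skip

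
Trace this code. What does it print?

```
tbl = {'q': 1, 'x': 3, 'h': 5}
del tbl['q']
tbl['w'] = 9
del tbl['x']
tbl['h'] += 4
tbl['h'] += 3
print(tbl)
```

del 'q' → {'x': 3, 'h': 5}
tbl['w'] = 9 → {'x': 3, 'h': 5, 'w': 9}
del 'x' → {'h': 5, 'w': 9}
tbl['h'] = 5+4 = 9 → {'h': 9, 'w': 9}
tbl['h'] = 9+3 = 12 → {'h': 12, 'w': 9}

{'h': 12, 'w': 9}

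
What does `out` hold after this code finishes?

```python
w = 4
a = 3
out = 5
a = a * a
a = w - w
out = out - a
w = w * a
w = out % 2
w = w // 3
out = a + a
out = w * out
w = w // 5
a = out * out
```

a = 3*3 = 9
a = 4-4 = 0
out = 5-0 = 5
w = 4*0 = 0
w = 5%2 = 1
w = 1//3 = 0
out = 0+0 = 0
out = 0*0 = 0
w = 0//5 = 0
a = 0*0 = 0

0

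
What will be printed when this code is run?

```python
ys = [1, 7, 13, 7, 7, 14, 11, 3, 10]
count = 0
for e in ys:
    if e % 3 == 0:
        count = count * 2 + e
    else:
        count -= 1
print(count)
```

-12

e=1: not %3==0, count = 0-1 = -1
e=7: not %3==0, count = (-1)-1 = -2
e=13: not %3==0, count = (-2)-1 = -3
e=7: not %3==0, count = (-3)-1 = -4
e=7: not %3==0, count = (-4)-1 = -5
e=14: not %3==0, count = (-5)-1 = -6
e=11: not %3==0, count = (-6)-1 = -7
e=3: %3==0, count = (-7)*2+3 = -11
e=10: not %3==0, count = (-11)-1 = -12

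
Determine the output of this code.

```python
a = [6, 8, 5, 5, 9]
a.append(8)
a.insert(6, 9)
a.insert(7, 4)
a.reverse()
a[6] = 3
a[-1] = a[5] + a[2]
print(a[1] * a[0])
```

append 8 → [6, 8, 5, 5, 9, 8]
insert 9 at 6 → [6, 8, 5, 5, 9, 8, 9]
insert 4 at 7 → [6, 8, 5, 5, 9, 8, 9, 4]
reverse → [4, 9, 8, 9, 5, 5, 8, 6]
a[6] = 3 → [4, 9, 8, 9, 5, 5, 3, 6]
a[-1] = a[5]+a[2] = 5+8 = 13 → [4, 9, 8, 9, 5, 5, 3, 13]
a[1]*a[0] = 9*4 = 36

36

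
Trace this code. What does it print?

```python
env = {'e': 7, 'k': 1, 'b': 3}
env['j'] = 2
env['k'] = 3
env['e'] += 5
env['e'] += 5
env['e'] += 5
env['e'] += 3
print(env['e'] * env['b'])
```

env['j'] = 2 → {'e': 7, 'k': 1, 'b': 3, 'j': 2}
env['k'] = 3 → {'e': 7, 'k': 3, 'b': 3, 'j': 2}
env['e'] = 7+5 = 12 → {'e': 12, 'k': 3, 'b': 3, 'j': 2}
env['e'] = 12+5 = 17 → {'e': 17, 'k': 3, 'b': 3, 'j': 2}
env['e'] = 17+5 = 22 → {'e': 22, 'k': 3, 'b': 3, 'j': 2}
env['e'] = 22+3 = 25 → {'e': 25, 'k': 3, 'b': 3, 'j': 2}
env['e']*env['b'] = 25*3 = 75

75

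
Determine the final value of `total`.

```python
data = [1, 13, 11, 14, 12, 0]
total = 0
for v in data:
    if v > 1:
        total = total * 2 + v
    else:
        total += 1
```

205

v=1: not >1, total = 0+1 = 1
v=13: >1, total = 1*2+13 = 15
v=11: >1, total = 15*2+11 = 41
v=14: >1, total = 41*2+14 = 96
v=12: >1, total = 96*2+12 = 204
v=0: not >1, total = 204+1 = 205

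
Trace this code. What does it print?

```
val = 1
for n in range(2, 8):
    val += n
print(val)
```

28

n=2: val = 1+2 = 3
n=3: val = 3+3 = 6
n=4: val = 6+4 = 10
n=5: val = 10+5 = 15
n=6: val = 15+6 = 21
n=7: val = 21+7 = 28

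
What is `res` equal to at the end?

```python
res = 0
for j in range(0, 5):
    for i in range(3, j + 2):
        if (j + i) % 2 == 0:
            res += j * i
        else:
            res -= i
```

j=2,i=3: odd sum, res = 0-3 = -3
j=3,i=3: even sum, res = (-3)+9 = 6
j=3,i=4: odd sum, res = 6-4 = 2
j=4,i=3: odd sum, res = 2-3 = -1
j=4,i=4: even sum, res = (-1)+16 = 15
j=4,i=5: odd sum, res = 15-5 = 10

10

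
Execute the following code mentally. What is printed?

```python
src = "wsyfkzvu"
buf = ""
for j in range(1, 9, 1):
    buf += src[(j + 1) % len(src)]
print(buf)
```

yfkzvuws

j=1: add src[2]='y' → 'y'
j=2: add src[3]='f' → 'yf'
j=3: add src[4]='k' → 'yfk'
j=4: add src[5]='z' → 'yfkz'
j=5: add src[6]='v' → 'yfkzv'
j=6: add src[7]='u' → 'yfkzvu'
j=7: add src[0]='w' → 'yfkzvuw'
j=8: add src[1]='s' → 'yfkzvuws'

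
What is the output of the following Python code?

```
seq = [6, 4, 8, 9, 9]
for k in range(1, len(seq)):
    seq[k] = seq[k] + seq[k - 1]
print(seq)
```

[6, 10, 18, 27, 36]

k=1: seq[1] = 4+6 = 10 → [6, 10, 8, 9, 9]
k=2: seq[2] = 8+10 = 18 → [6, 10, 18, 9, 9]
k=3: seq[3] = 9+18 = 27 → [6, 10, 18, 27, 9]
k=4: seq[4] = 9+27 = 36 → [6, 10, 18, 27, 36]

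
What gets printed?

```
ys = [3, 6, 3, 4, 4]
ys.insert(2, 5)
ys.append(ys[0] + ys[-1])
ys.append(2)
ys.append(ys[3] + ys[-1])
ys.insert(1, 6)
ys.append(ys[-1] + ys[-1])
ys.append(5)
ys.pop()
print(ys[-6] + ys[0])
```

7

insert 5 at 2 → [3, 6, 5, 3, 4, 4]
append ys[0]+ys[-1] = 3+4 = 7 → [3, 6, 5, 3, 4, 4, 7]
append 2 → [3, 6, 5, 3, 4, 4, 7, 2]
append ys[3]+ys[-1] = 3+2 = 5 → [3, 6, 5, 3, 4, 4, 7, 2, 5]
insert 6 at 1 → [3, 6, 6, 5, 3, 4, 4, 7, 2, 5]
append ys[-1]+ys[-1] = 5+5 = 10 → [3, 6, 6, 5, 3, 4, 4, 7, 2, 5, 10]
append 5 → [3, 6, 6, 5, 3, 4, 4, 7, 2, 5, 10, 5]
pop() removes 5 → [3, 6, 6, 5, 3, 4, 4, 7, 2, 5, 10]
ys[-6]+ys[0] = 4+3 = 7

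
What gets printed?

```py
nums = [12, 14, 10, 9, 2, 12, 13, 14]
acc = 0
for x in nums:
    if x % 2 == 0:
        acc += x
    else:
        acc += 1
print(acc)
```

66

x=12: even, acc = 0+12 = 12
x=14: even, acc = 12+14 = 26
x=10: even, acc = 26+10 = 36
x=9: not even, acc = 36+1 = 37
x=2: even, acc = 37+2 = 39
x=12: even, acc = 39+12 = 51
x=13: not even, acc = 51+1 = 52
x=14: even, acc = 52+14 = 66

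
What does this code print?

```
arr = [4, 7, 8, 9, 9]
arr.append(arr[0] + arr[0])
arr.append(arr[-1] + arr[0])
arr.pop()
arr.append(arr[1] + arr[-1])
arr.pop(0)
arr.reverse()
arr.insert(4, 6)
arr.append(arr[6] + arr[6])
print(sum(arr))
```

76

append arr[0]+arr[0] = 4+4 = 8 → [4, 7, 8, 9, 9, 8]
append arr[-1]+arr[0] = 8+4 = 12 → [4, 7, 8, 9, 9, 8, 12]
pop() removes 12 → [4, 7, 8, 9, 9, 8]
append arr[1]+arr[-1] = 7+8 = 15 → [4, 7, 8, 9, 9, 8, 15]
pop(0) removes 4 → [7, 8, 9, 9, 8, 15]
reverse → [15, 8, 9, 9, 8, 7]
insert 6 at 4 → [15, 8, 9, 9, 6, 8, 7]
append arr[6]+arr[6] = 7+7 = 14 → [15, 8, 9, 9, 6, 8, 7, 14]
sum = 76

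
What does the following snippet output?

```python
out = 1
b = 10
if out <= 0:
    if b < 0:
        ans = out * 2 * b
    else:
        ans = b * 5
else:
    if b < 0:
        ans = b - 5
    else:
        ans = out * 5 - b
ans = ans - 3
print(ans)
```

-8

out=1, b=10
out <= 0 is False; b < 0 is False
→ ans = out * 5 - b = -5
ans = (-5)-3 = -8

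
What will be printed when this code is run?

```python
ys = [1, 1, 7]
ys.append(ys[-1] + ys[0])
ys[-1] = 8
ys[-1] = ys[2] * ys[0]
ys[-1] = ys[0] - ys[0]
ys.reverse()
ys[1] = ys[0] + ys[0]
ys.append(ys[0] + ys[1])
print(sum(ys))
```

append ys[-1]+ys[0] = 7+1 = 8 → [1, 1, 7, 8]
ys[-1] = 8 → [1, 1, 7, 8]
ys[-1] = ys[2]*ys[0] = 7*1 = 7 → [1, 1, 7, 7]
ys[-1] = ys[0]-ys[0] = 1-1 = 0 → [1, 1, 7, 0]
reverse → [0, 7, 1, 1]
ys[1] = ys[0]+ys[0] = 0+0 = 0 → [0, 0, 1, 1]
append ys[0]+ys[1] = 0+0 = 0 → [0, 0, 1, 1, 0]
sum = 2

2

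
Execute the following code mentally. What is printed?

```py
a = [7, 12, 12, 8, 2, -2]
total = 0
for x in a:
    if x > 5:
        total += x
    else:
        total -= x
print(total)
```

x=7: >5, total = 0+7 = 7
x=12: >5, total = 7+12 = 19
x=12: >5, total = 19+12 = 31
x=8: >5, total = 31+8 = 39
x=2: not >5, total = 39-2 = 37
x=-2: not >5, total = 37-(-2) = 39

39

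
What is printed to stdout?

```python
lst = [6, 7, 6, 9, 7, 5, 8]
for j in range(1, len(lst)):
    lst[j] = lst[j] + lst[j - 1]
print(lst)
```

[6, 13, 19, 28, 35, 40, 48]

j=1: lst[1] = 7+6 = 13 → [6, 13, 6, 9, 7, 5, 8]
j=2: lst[2] = 6+13 = 19 → [6, 13, 19, 9, 7, 5, 8]
j=3: lst[3] = 9+19 = 28 → [6, 13, 19, 28, 7, 5, 8]
j=4: lst[4] = 7+28 = 35 → [6, 13, 19, 28, 35, 5, 8]
j=5: lst[5] = 5+35 = 40 → [6, 13, 19, 28, 35, 40, 8]
j=6: lst[6] = 8+40 = 48 → [6, 13, 19, 28, 35, 40, 48]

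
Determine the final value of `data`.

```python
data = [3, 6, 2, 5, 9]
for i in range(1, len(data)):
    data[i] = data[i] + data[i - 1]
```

i=1: data[1] = 6+3 = 9 → [3, 9, 2, 5, 9]
i=2: data[2] = 2+9 = 11 → [3, 9, 11, 5, 9]
i=3: data[3] = 5+11 = 16 → [3, 9, 11, 16, 9]
i=4: data[4] = 9+16 = 25 → [3, 9, 11, 16, 25]

[3, 9, 11, 16, 25]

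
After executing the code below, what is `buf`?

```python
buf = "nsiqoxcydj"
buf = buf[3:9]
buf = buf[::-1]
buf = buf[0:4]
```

'dycx'

slice [3:9] → 'qoxcyd'
reverse → 'dycxoq'
slice [0:4] → 'dycx'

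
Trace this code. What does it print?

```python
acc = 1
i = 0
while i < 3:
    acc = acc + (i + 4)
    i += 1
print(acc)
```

i=0: acc = 1+4 = 5
i=1: acc = 5+5 = 10
i=2: acc = 10+6 = 16

16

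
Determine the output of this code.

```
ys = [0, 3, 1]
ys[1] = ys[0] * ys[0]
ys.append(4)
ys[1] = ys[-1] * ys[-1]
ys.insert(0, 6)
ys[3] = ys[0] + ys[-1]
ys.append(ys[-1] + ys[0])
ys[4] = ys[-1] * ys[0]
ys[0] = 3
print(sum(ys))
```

ys[1] = ys[0]*ys[0] = 0*0 = 0 → [0, 0, 1]
append 4 → [0, 0, 1, 4]
ys[1] = ys[-1]*ys[-1] = 4*4 = 16 → [0, 16, 1, 4]
insert 6 at 0 → [6, 0, 16, 1, 4]
ys[3] = ys[0]+ys[-1] = 6+4 = 10 → [6, 0, 16, 10, 4]
append ys[-1]+ys[0] = 4+6 = 10 → [6, 0, 16, 10, 4, 10]
ys[4] = ys[-1]*ys[0] = 10*6 = 60 → [6, 0, 16, 10, 60, 10]
ys[0] = 3 → [3, 0, 16, 10, 60, 10]
sum = 99

99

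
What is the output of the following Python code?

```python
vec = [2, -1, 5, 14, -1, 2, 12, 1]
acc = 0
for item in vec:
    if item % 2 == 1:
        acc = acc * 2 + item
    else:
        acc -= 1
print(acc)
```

item=2: not odd, acc = 0-1 = -1
item=-1: odd, acc = (-1)*2+(-1) = -3
item=5: odd, acc = (-3)*2+5 = -1
item=14: not odd, acc = (-1)-1 = -2
item=-1: odd, acc = (-2)*2+(-1) = -5
item=2: not odd, acc = (-5)-1 = -6
item=12: not odd, acc = (-6)-1 = -7
item=1: odd, acc = (-7)*2+1 = -13

-13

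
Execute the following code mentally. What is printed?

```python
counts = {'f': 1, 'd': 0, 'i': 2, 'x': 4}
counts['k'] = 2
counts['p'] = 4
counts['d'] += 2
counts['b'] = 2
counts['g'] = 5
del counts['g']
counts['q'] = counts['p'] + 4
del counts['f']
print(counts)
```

{'d': 2, 'i': 2, 'x': 4, 'k': 2, 'p': 4, 'b': 2, 'q': 8}

counts['k'] = 2 → {'f': 1, 'd': 0, 'i': 2, 'x': 4, 'k': 2}
counts['p'] = 4 → {'f': 1, 'd': 0, 'i': 2, 'x': 4, 'k': 2, 'p': 4}
counts['d'] = 0+2 = 2 → {'f': 1, 'd': 2, 'i': 2, 'x': 4, 'k': 2, 'p': 4}
counts['b'] = 2 → {'f': 1, 'd': 2, 'i': 2, 'x': 4, 'k': 2, 'p': 4, 'b': 2}
counts['g'] = 5 → {'f': 1, 'd': 2, 'i': 2, 'x': 4, 'k': 2, 'p': 4, 'b': 2, 'g': 5}
del 'g' → {'f': 1, 'd': 2, 'i': 2, 'x': 4, 'k': 2, 'p': 4, 'b': 2}
counts['q'] = counts['p']+4 = 8 → {'f': 1, 'd': 2, 'i': 2, 'x': 4, 'k': 2, 'p': 4, 'b': 2, 'q': 8}
del 'f' → {'d': 2, 'i': 2, 'x': 4, 'k': 2, 'p': 4, 'b': 2, 'q': 8}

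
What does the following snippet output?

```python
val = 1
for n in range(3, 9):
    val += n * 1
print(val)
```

n=3: val = 1+3*1 = 4
n=4: val = 4+4*1 = 8
n=5: val = 8+5*1 = 13
n=6: val = 13+6*1 = 19
n=7: val = 19+7*1 = 26
n=8: val = 26+8*1 = 34

34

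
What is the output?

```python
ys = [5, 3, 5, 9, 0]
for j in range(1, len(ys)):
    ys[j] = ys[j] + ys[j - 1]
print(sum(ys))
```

j=1: ys[1] = 3+5 = 8 → [5, 8, 5, 9, 0]
j=2: ys[2] = 5+8 = 13 → [5, 8, 13, 9, 0]
j=3: ys[3] = 9+13 = 22 → [5, 8, 13, 22, 0]
j=4: ys[4] = 0+22 = 22 → [5, 8, 13, 22, 22]
sum = 70

70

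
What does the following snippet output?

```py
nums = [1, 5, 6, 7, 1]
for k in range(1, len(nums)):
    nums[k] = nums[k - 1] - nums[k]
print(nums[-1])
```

k=1: nums[1] = 1-5 = -4 → [1, -4, 6, 7, 1]
k=2: nums[2] = (-4)-6 = -10 → [1, -4, -10, 7, 1]
k=3: nums[3] = (-10)-7 = -17 → [1, -4, -10, -17, 1]
k=4: nums[4] = (-17)-1 = -18 → [1, -4, -10, -17, -18]

-18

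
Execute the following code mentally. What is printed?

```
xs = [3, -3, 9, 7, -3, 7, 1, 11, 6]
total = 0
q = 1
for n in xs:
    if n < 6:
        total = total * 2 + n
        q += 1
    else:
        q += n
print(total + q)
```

52

n=3: <6, total = 0*2+3 = 3; q=2
n=-3: <6, total = 3*2+(-3) = 3; q=3
n=9: not <6; q=12
n=7: not <6; q=19
n=-3: <6, total = 3*2+(-3) = 3; q=20
n=7: not <6; q=27
n=1: <6, total = 3*2+1 = 7; q=28
n=11: not <6; q=39
n=6: not <6; q=45
total+q = 7+45 = 52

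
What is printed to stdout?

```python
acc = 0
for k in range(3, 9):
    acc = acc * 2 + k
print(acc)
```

246

k=3: acc = 0*2+3 = 3
k=4: acc = 3*2+4 = 10
k=5: acc = 10*2+5 = 25
k=6: acc = 25*2+6 = 56
k=7: acc = 56*2+7 = 119
k=8: acc = 119*2+8 = 246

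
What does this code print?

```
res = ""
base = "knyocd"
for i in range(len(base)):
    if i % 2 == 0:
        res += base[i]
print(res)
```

i=0: add 'k' → 'k'
i=1: skip
i=2: add 'y' → 'ky'
i=3: skip
i=4: add 'c' → 'kyc'
i=5: skip

kyc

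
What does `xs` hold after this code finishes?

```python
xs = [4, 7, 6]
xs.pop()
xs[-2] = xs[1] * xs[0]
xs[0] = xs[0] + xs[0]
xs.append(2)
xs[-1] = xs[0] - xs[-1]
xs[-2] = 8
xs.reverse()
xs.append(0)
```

[54, 8, 56, 0]

pop() removes 6 → [4, 7]
xs[-2] = xs[1]*xs[0] = 7*4 = 28 → [28, 7]
xs[0] = xs[0]+xs[0] = 28+28 = 56 → [56, 7]
append 2 → [56, 7, 2]
xs[-1] = xs[0]-xs[-1] = 56-2 = 54 → [56, 7, 54]
xs[-2] = 8 → [56, 8, 54]
reverse → [54, 8, 56]
append 0 → [54, 8, 56, 0]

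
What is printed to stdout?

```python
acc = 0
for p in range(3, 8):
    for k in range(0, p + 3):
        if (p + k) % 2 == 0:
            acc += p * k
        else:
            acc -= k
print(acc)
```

p=3,k=0: odd sum, acc = 0-0 = 0
p=3,k=1: even sum, acc = 0+3 = 3
p=3,k=2: odd sum, acc = 3-2 = 1
p=3,k=3: even sum, acc = 1+9 = 10
p=3,k=4: odd sum, acc = 10-4 = 6
p=3,k=5: even sum, acc = 6+15 = 21
p=4,k=0: even sum, acc = 21+0 = 21
p=4,k=1: odd sum, acc = 21-1 = 20
p=4,k=2: even sum, acc = 20+8 = 28
p=4,k=3: odd sum, acc = 28-3 = 25
p=4,k=4: even sum, acc = 25+16 = 41
p=4,k=5: odd sum, acc = 41-5 = 36
p=4,k=6: even sum, acc = 36+24 = 60
p=5,k=0: odd sum, acc = 60-0 = 60
p=5,k=1: even sum, acc = 60+5 = 65
p=5,k=2: odd sum, acc = 65-2 = 63
p=5,k=3: even sum, acc = 63+15 = 78
p=5,k=4: odd sum, acc = 78-4 = 74
p=5,k=5: even sum, acc = 74+25 = 99
p=5,k=6: odd sum, acc = 99-6 = 93
p=5,k=7: even sum, acc = 93+35 = 128
p=6,k=0: even sum, acc = 128+0 = 128
p=6,k=1: odd sum, acc = 128-1 = 127
p=6,k=2: even sum, acc = 127+12 = 139
p=6,k=3: odd sum, acc = 139-3 = 136
p=6,k=4: even sum, acc = 136+24 = 160
p=6,k=5: odd sum, acc = 160-5 = 155
p=6,k=6: even sum, acc = 155+36 = 191
p=6,k=7: odd sum, acc = 191-7 = 184
p=6,k=8: even sum, acc = 184+48 = 232
p=7,k=0: odd sum, acc = 232-0 = 232
p=7,k=1: even sum, acc = 232+7 = 239
p=7,k=2: odd sum, acc = 239-2 = 237
p=7,k=3: even sum, acc = 237+21 = 258
p=7,k=4: odd sum, acc = 258-4 = 254
p=7,k=5: even sum, acc = 254+35 = 289
p=7,k=6: odd sum, acc = 289-6 = 283
p=7,k=7: even sum, acc = 283+49 = 332
p=7,k=8: odd sum, acc = 332-8 = 324
p=7,k=9: even sum, acc = 324+63 = 387

387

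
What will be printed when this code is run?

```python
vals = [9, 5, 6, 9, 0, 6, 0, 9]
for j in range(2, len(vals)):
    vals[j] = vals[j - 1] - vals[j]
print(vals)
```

[9, 5, -1, -10, -10, -16, -16, -25]

j=2: vals[2] = 5-6 = -1 → [9, 5, -1, 9, 0, 6, 0, 9]
j=3: vals[3] = (-1)-9 = -10 → [9, 5, -1, -10, 0, 6, 0, 9]
j=4: vals[4] = (-10)-0 = -10 → [9, 5, -1, -10, -10, 6, 0, 9]
j=5: vals[5] = (-10)-6 = -16 → [9, 5, -1, -10, -10, -16, 0, 9]
j=6: vals[6] = (-16)-0 = -16 → [9, 5, -1, -10, -10, -16, -16, 9]
j=7: vals[7] = (-16)-9 = -25 → [9, 5, -1, -10, -10, -16, -16, -25]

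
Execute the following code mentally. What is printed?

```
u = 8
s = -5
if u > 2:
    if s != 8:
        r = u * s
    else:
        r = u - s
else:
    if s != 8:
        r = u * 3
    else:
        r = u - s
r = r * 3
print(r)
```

u=8, s=-5
u > 2 is True; s != 8 is True
→ r = u * s = -40
r = (-40)*3 = -120

-120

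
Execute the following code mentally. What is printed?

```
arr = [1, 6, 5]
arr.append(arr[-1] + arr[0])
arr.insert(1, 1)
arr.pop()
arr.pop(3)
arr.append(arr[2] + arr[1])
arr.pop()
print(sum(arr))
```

8

append arr[-1]+arr[0] = 5+1 = 6 → [1, 6, 5, 6]
insert 1 at 1 → [1, 1, 6, 5, 6]
pop() removes 6 → [1, 1, 6, 5]
pop(3) removes 5 → [1, 1, 6]
append arr[2]+arr[1] = 6+1 = 7 → [1, 1, 6, 7]
pop() removes 7 → [1, 1, 6]
sum = 8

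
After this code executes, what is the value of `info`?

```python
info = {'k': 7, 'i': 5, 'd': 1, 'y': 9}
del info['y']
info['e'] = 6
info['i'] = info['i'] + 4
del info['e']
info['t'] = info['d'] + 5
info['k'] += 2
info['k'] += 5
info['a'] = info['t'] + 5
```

del 'y' → {'k': 7, 'i': 5, 'd': 1}
info['e'] = 6 → {'k': 7, 'i': 5, 'd': 1, 'e': 6}
info['i'] = info['i']+4 = 9 → {'k': 7, 'i': 9, 'd': 1, 'e': 6}
del 'e' → {'k': 7, 'i': 9, 'd': 1}
info['t'] = info['d']+5 = 6 → {'k': 7, 'i': 9, 'd': 1, 't': 6}
info['k'] = 7+2 = 9 → {'k': 9, 'i': 9, 'd': 1, 't': 6}
info['k'] = 9+5 = 14 → {'k': 14, 'i': 9, 'd': 1, 't': 6}
info['a'] = info['t']+5 = 11 → {'k': 14, 'i': 9, 'd': 1, 't': 6, 'a': 11}

{'k': 14, 'i': 9, 'd': 1, 't': 6, 'a': 11}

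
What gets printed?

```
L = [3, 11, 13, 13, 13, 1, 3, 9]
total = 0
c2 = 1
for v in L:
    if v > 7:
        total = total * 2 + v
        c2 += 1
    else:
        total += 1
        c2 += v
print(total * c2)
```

v=3: not >7, total = 0+1 = 1; c2=4
v=11: >7, total = 1*2+11 = 13; c2=5
v=13: >7, total = 13*2+13 = 39; c2=6
v=13: >7, total = 39*2+13 = 91; c2=7
v=13: >7, total = 91*2+13 = 195; c2=8
v=1: not >7, total = 195+1 = 196; c2=9
v=3: not >7, total = 196+1 = 197; c2=12
v=9: >7, total = 197*2+9 = 403; c2=13
total*c2 = 403*13 = 5239

5239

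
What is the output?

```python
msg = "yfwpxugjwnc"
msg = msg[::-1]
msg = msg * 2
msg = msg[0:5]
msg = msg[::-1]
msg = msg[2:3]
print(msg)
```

w

reverse → 'cnwjguxpwfy'
repeat ×2 → 'cnwjguxpwfycnwjguxpwfy'
slice [0:5] → 'cnwjg'
reverse → 'gjwnc'
slice [2:3] → 'w'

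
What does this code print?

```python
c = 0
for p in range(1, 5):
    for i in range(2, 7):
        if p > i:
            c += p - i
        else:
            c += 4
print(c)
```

p=1,i=2: not 1>2, c = 0+4 = 4
p=1,i=3: not 1>3, c = 4+4 = 8
p=1,i=4: not 1>4, c = 8+4 = 12
p=1,i=5: not 1>5, c = 12+4 = 16
p=1,i=6: not 1>6, c = 16+4 = 20
p=2,i=2: not 2>2, c = 20+4 = 24
p=2,i=3: not 2>3, c = 24+4 = 28
p=2,i=4: not 2>4, c = 28+4 = 32
p=2,i=5: not 2>5, c = 32+4 = 36
p=2,i=6: not 2>6, c = 36+4 = 40
p=3,i=2: 3>2, c = 40+1 = 41
p=3,i=3: not 3>3, c = 41+4 = 45
p=3,i=4: not 3>4, c = 45+4 = 49
p=3,i=5: not 3>5, c = 49+4 = 53
p=3,i=6: not 3>6, c = 53+4 = 57
p=4,i=2: 4>2, c = 57+2 = 59
p=4,i=3: 4>3, c = 59+1 = 60
p=4,i=4: not 4>4, c = 60+4 = 64
p=4,i=5: not 4>5, c = 64+4 = 68
p=4,i=6: not 4>6, c = 68+4 = 72

72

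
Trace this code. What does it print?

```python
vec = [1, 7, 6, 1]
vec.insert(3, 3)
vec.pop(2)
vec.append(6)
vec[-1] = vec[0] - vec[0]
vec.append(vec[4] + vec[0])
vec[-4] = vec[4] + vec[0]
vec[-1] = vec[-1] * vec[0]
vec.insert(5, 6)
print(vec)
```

insert 3 at 3 → [1, 7, 6, 3, 1]
pop(2) removes 6 → [1, 7, 3, 1]
append 6 → [1, 7, 3, 1, 6]
vec[-1] = vec[0]-vec[0] = 1-1 = 0 → [1, 7, 3, 1, 0]
append vec[4]+vec[0] = 0+1 = 1 → [1, 7, 3, 1, 0, 1]
vec[-4] = vec[4]+vec[0] = 0+1 = 1 → [1, 7, 1, 1, 0, 1]
vec[-1] = vec[-1]*vec[0] = 1*1 = 1 → [1, 7, 1, 1, 0, 1]
insert 6 at 5 → [1, 7, 1, 1, 0, 6, 1]

[1, 7, 1, 1, 0, 6, 1]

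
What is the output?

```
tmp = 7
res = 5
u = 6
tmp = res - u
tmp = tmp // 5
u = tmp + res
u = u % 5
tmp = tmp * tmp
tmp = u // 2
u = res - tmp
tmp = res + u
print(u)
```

3

tmp = 5-6 = -1
tmp = (-1)//5 = -1
u = (-1)+5 = 4
u = 4%5 = 4
tmp = (-1)*(-1) = 1
tmp = 4//2 = 2
u = 5-2 = 3
tmp = 5+3 = 8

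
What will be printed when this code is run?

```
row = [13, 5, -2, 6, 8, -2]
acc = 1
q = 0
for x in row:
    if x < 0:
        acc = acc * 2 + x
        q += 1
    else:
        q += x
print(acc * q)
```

x=13: not <0; q=13
x=5: not <0; q=18
x=-2: <0, acc = 1*2+(-2) = 0; q=19
x=6: not <0; q=25
x=8: not <0; q=33
x=-2: <0, acc = 0*2+(-2) = -2; q=34
acc*q = (-2)*34 = -68

-68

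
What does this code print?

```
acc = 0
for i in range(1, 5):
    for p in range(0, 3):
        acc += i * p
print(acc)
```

i=1,p=0: acc = 0+0 = 0
i=1,p=1: acc = 0+1 = 1
i=1,p=2: acc = 1+2 = 3
i=2,p=0: acc = 3+0 = 3
i=2,p=1: acc = 3+2 = 5
i=2,p=2: acc = 5+4 = 9
i=3,p=0: acc = 9+0 = 9
i=3,p=1: acc = 9+3 = 12
i=3,p=2: acc = 12+6 = 18
i=4,p=0: acc = 18+0 = 18
i=4,p=1: acc = 18+4 = 22
i=4,p=2: acc = 22+8 = 30

30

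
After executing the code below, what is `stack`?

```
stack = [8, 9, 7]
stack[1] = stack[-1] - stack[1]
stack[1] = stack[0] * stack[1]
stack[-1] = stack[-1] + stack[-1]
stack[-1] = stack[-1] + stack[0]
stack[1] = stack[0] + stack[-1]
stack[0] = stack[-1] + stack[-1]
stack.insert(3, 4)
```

stack[1] = stack[-1]-stack[1] = 7-9 = -2 → [8, -2, 7]
stack[1] = stack[0]*stack[1] = 8*(-2) = -16 → [8, -16, 7]
stack[-1] = stack[-1]+stack[-1] = 7+7 = 14 → [8, -16, 14]
stack[-1] = stack[-1]+stack[0] = 14+8 = 22 → [8, -16, 22]
stack[1] = stack[0]+stack[-1] = 8+22 = 30 → [8, 30, 22]
stack[0] = stack[-1]+stack[-1] = 22+22 = 44 → [44, 30, 22]
insert 4 at 3 → [44, 30, 22, 4]

[44, 30, 22, 4]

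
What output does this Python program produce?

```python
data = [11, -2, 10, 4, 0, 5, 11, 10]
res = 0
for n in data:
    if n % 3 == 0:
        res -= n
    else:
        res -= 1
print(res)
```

n=11: not %3==0, res = 0-1 = -1
n=-2: not %3==0, res = (-1)-1 = -2
n=10: not %3==0, res = (-2)-1 = -3
n=4: not %3==0, res = (-3)-1 = -4
n=0: %3==0, res = (-4)-0 = -4
n=5: not %3==0, res = (-4)-1 = -5
n=11: not %3==0, res = (-5)-1 = -6
n=10: not %3==0, res = (-6)-1 = -7

-7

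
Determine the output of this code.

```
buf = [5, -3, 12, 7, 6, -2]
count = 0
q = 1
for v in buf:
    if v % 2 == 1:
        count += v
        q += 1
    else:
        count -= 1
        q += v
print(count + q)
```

v=5: odd, count = 0+5 = 5; q=2
v=-3: odd, count = 5+(-3) = 2; q=3
v=12: not odd, count = 2-1 = 1; q=15
v=7: odd, count = 1+7 = 8; q=16
v=6: not odd, count = 8-1 = 7; q=22
v=-2: not odd, count = 7-1 = 6; q=20
count+q = 6+20 = 26

26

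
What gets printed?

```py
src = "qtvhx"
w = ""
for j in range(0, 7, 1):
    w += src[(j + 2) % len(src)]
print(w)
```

j=0: add src[2]='v' → 'v'
j=1: add src[3]='h' → 'vh'
j=2: add src[4]='x' → 'vhx'
j=3: add src[0]='q' → 'vhxq'
j=4: add src[1]='t' → 'vhxqt'
j=5: add src[2]='v' → 'vhxqtv'
j=6: add src[3]='h' → 'vhxqtvh'

vhxqtvh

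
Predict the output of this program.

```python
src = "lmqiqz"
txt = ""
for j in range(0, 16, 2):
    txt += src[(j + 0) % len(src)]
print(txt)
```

j=0: add src[0]='l' → 'l'
j=2: add src[2]='q' → 'lq'
j=4: add src[4]='q' → 'lqq'
j=6: add src[0]='l' → 'lqql'
j=8: add src[2]='q' → 'lqqlq'
j=10: add src[4]='q' → 'lqqlqq'
j=12: add src[0]='l' → 'lqqlqql'
j=14: add src[2]='q' → 'lqqlqqlq'

lqqlqqlq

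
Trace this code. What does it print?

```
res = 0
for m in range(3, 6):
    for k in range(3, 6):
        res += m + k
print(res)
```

m=3,k=3: res = 0+6 = 6
m=3,k=4: res = 6+7 = 13
m=3,k=5: res = 13+8 = 21
m=4,k=3: res = 21+7 = 28
m=4,k=4: res = 28+8 = 36
m=4,k=5: res = 36+9 = 45
m=5,k=3: res = 45+8 = 53
m=5,k=4: res = 53+9 = 62
m=5,k=5: res = 62+10 = 72

72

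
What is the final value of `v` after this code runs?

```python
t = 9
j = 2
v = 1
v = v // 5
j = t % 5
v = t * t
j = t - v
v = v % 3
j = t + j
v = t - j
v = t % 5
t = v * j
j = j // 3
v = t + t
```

v = 1//5 = 0
j = 9%5 = 4
v = 9*9 = 81
j = 9-81 = -72
v = 81%3 = 0
j = 9+(-72) = -63
v = 9-(-63) = 72
v = 9%5 = 4
t = 4*(-63) = -252
j = (-63)//3 = -21
v = (-252)+(-252) = -504

-504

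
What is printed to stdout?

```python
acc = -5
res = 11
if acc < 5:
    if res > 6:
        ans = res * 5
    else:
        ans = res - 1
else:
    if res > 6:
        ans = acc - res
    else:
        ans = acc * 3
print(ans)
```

55

acc=-5, res=11
acc < 5 is True; res > 6 is True
→ ans = res * 5 = 55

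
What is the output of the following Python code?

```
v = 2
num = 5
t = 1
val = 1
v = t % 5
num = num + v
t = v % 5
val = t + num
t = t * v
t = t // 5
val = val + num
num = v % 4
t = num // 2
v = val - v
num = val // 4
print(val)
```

v = 1%5 = 1
num = 5+1 = 6
t = 1%5 = 1
val = 1+6 = 7
t = 1*1 = 1
t = 1//5 = 0
val = 7+6 = 13
num = 1%4 = 1
t = 1//2 = 0
v = 13-1 = 12
num = 13//4 = 3

13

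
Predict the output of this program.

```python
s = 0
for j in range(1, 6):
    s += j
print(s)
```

15

j=1: s = 0+1 = 1
j=2: s = 1+2 = 3
j=3: s = 3+3 = 6
j=4: s = 6+4 = 10
j=5: s = 10+5 = 15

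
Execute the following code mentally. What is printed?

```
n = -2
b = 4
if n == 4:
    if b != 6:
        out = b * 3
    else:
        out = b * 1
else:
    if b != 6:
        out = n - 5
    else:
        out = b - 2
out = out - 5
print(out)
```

-12

n=-2, b=4
n == 4 is False; b != 6 is True
→ out = n - 5 = -7
out = (-7)-5 = -12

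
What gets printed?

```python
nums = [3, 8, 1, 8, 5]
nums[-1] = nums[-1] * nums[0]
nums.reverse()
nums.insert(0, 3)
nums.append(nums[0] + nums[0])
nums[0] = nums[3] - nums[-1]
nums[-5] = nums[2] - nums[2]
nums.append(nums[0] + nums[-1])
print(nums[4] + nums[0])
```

3

nums[-1] = nums[-1]*nums[0] = 5*3 = 15 → [3, 8, 1, 8, 15]
reverse → [15, 8, 1, 8, 3]
insert 3 at 0 → [3, 15, 8, 1, 8, 3]
append nums[0]+nums[0] = 3+3 = 6 → [3, 15, 8, 1, 8, 3, 6]
nums[0] = nums[3]-nums[-1] = 1-6 = -5 → [-5, 15, 8, 1, 8, 3, 6]
nums[-5] = nums[2]-nums[2] = 8-8 = 0 → [-5, 15, 0, 1, 8, 3, 6]
append nums[0]+nums[-1] = (-5)+6 = 1 → [-5, 15, 0, 1, 8, 3, 6, 1]
nums[4]+nums[0] = 8+(-5) = 3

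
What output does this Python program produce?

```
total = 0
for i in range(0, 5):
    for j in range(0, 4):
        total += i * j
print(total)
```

60

i=0,j=0: total = 0+0 = 0
i=0,j=1: total = 0+0 = 0
i=0,j=2: total = 0+0 = 0
i=0,j=3: total = 0+0 = 0
i=1,j=0: total = 0+0 = 0
i=1,j=1: total = 0+1 = 1
i=1,j=2: total = 1+2 = 3
i=1,j=3: total = 3+3 = 6
i=2,j=0: total = 6+0 = 6
i=2,j=1: total = 6+2 = 8
i=2,j=2: total = 8+4 = 12
i=2,j=3: total = 12+6 = 18
i=3,j=0: total = 18+0 = 18
i=3,j=1: total = 18+3 = 21
i=3,j=2: total = 21+6 = 27
i=3,j=3: total = 27+9 = 36
i=4,j=0: total = 36+0 = 36
i=4,j=1: total = 36+4 = 40
i=4,j=2: total = 40+8 = 48
i=4,j=3: total = 48+12 = 60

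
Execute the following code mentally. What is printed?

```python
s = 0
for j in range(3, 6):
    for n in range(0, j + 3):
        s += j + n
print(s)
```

j=3,n=0: s = 0+3 = 3
j=3,n=1: s = 3+4 = 7
j=3,n=2: s = 7+5 = 12
j=3,n=3: s = 12+6 = 18
j=3,n=4: s = 18+7 = 25
j=3,n=5: s = 25+8 = 33
j=4,n=0: s = 33+4 = 37
j=4,n=1: s = 37+5 = 42
j=4,n=2: s = 42+6 = 48
j=4,n=3: s = 48+7 = 55
j=4,n=4: s = 55+8 = 63
j=4,n=5: s = 63+9 = 72
j=4,n=6: s = 72+10 = 82
j=5,n=0: s = 82+5 = 87
j=5,n=1: s = 87+6 = 93
j=5,n=2: s = 93+7 = 100
j=5,n=3: s = 100+8 = 108
j=5,n=4: s = 108+9 = 117
j=5,n=5: s = 117+10 = 127
j=5,n=6: s = 127+11 = 138
j=5,n=7: s = 138+12 = 150

150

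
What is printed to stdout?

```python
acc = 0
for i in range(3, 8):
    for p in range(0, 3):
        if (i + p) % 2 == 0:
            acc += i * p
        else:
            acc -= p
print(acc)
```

i=3,p=0: odd sum, acc = 0-0 = 0
i=3,p=1: even sum, acc = 0+3 = 3
i=3,p=2: odd sum, acc = 3-2 = 1
i=4,p=0: even sum, acc = 1+0 = 1
i=4,p=1: odd sum, acc = 1-1 = 0
i=4,p=2: even sum, acc = 0+8 = 8
i=5,p=0: odd sum, acc = 8-0 = 8
i=5,p=1: even sum, acc = 8+5 = 13
i=5,p=2: odd sum, acc = 13-2 = 11
i=6,p=0: even sum, acc = 11+0 = 11
i=6,p=1: odd sum, acc = 11-1 = 10
i=6,p=2: even sum, acc = 10+12 = 22
i=7,p=0: odd sum, acc = 22-0 = 22
i=7,p=1: even sum, acc = 22+7 = 29
i=7,p=2: odd sum, acc = 29-2 = 27

27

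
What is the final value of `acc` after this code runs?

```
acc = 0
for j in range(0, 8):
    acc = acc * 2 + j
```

247

j=0: acc = 0*2+0 = 0
j=1: acc = 0*2+1 = 1
j=2: acc = 1*2+2 = 4
j=3: acc = 4*2+3 = 11
j=4: acc = 11*2+4 = 26
j=5: acc = 26*2+5 = 57
j=6: acc = 57*2+6 = 120
j=7: acc = 120*2+7 = 247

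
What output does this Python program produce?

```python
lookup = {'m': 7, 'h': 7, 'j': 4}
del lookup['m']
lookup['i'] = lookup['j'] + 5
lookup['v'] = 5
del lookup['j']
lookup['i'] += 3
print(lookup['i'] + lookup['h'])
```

del 'm' → {'h': 7, 'j': 4}
lookup['i'] = lookup['j']+5 = 9 → {'h': 7, 'j': 4, 'i': 9}
lookup['v'] = 5 → {'h': 7, 'j': 4, 'i': 9, 'v': 5}
del 'j' → {'h': 7, 'i': 9, 'v': 5}
lookup['i'] = 9+3 = 12 → {'h': 7, 'i': 12, 'v': 5}
lookup['i']+lookup['h'] = 12+7 = 19

19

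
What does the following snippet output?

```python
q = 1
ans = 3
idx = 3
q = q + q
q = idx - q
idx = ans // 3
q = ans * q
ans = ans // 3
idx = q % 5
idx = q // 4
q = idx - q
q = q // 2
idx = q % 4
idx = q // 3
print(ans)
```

1

q = 1+1 = 2
q = 3-2 = 1
idx = 3//3 = 1
q = 3*1 = 3
ans = 3//3 = 1
idx = 3%5 = 3
idx = 3//4 = 0
q = 0-3 = -3
q = (-3)//2 = -2
idx = (-2)%4 = 2
idx = (-2)//3 = -1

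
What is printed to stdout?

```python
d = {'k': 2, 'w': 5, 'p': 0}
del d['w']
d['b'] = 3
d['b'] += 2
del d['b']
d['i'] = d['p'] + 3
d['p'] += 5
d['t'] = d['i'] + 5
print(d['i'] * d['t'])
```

del 'w' → {'k': 2, 'p': 0}
d['b'] = 3 → {'k': 2, 'p': 0, 'b': 3}
d['b'] = 3+2 = 5 → {'k': 2, 'p': 0, 'b': 5}
del 'b' → {'k': 2, 'p': 0}
d['i'] = d['p']+3 = 3 → {'k': 2, 'p': 0, 'i': 3}
d['p'] = 0+5 = 5 → {'k': 2, 'p': 5, 'i': 3}
d['t'] = d['i']+5 = 8 → {'k': 2, 'p': 5, 'i': 3, 't': 8}
d['i']*d['t'] = 3*8 = 24

24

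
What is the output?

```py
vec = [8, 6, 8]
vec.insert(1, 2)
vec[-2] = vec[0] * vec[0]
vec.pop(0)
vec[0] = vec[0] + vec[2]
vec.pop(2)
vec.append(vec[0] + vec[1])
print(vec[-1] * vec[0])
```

740

insert 2 at 1 → [8, 2, 6, 8]
vec[-2] = vec[0]*vec[0] = 8*8 = 64 → [8, 2, 64, 8]
pop(0) removes 8 → [2, 64, 8]
vec[0] = vec[0]+vec[2] = 2+8 = 10 → [10, 64, 8]
pop(2) removes 8 → [10, 64]
append vec[0]+vec[1] = 10+64 = 74 → [10, 64, 74]
vec[-1]*vec[0] = 74*10 = 740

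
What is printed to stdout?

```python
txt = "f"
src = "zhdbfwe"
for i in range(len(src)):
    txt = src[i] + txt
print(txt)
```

ewfbdhzf

i=0: prepend 'z' → 'zf'
i=1: prepend 'h' → 'hzf'
i=2: prepend 'd' → 'dhzf'
i=3: prepend 'b' → 'bdhzf'
i=4: prepend 'f' → 'fbdhzf'
i=5: prepend 'w' → 'wfbdhzf'
i=6: prepend 'e' → 'ewfbdhzf'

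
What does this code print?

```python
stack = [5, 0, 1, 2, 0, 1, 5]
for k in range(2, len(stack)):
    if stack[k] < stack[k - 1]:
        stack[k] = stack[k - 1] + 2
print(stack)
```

k=2: 1>=0, unchanged → [5, 0, 1, 2, 0, 1, 5]
k=3: 2>=1, unchanged → [5, 0, 1, 2, 0, 1, 5]
k=4: 0<2, stack[4] = 2+2 = 4 → [5, 0, 1, 2, 4, 1, 5]
k=5: 1<4, stack[5] = 4+2 = 6 → [5, 0, 1, 2, 4, 6, 5]
k=6: 5<6, stack[6] = 6+2 = 8 → [5, 0, 1, 2, 4, 6, 8]

[5, 0, 1, 2, 4, 6, 8]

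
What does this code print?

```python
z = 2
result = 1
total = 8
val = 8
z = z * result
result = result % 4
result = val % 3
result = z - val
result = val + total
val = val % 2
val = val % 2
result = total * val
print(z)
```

2

z = 2*1 = 2
result = 1%4 = 1
result = 8%3 = 2
result = 2-8 = -6
result = 8+8 = 16
val = 8%2 = 0
val = 0%2 = 0
result = 8*0 = 0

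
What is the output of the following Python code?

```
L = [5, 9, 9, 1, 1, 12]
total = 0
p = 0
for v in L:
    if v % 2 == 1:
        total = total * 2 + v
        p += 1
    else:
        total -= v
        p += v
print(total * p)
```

3043

v=5: odd, total = 0*2+5 = 5; p=1
v=9: odd, total = 5*2+9 = 19; p=2
v=9: odd, total = 19*2+9 = 47; p=3
v=1: odd, total = 47*2+1 = 95; p=4
v=1: odd, total = 95*2+1 = 191; p=5
v=12: not odd, total = 191-12 = 179; p=17
total*p = 179*17 = 3043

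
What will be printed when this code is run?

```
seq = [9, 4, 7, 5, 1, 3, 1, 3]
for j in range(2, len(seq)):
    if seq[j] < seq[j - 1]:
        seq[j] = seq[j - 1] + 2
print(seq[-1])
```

j=2: 7>=4, unchanged → [9, 4, 7, 5, 1, 3, 1, 3]
j=3: 5<7, seq[3] = 7+2 = 9 → [9, 4, 7, 9, 1, 3, 1, 3]
j=4: 1<9, seq[4] = 9+2 = 11 → [9, 4, 7, 9, 11, 3, 1, 3]
j=5: 3<11, seq[5] = 11+2 = 13 → [9, 4, 7, 9, 11, 13, 1, 3]
j=6: 1<13, seq[6] = 13+2 = 15 → [9, 4, 7, 9, 11, 13, 15, 3]
j=7: 3<15, seq[7] = 15+2 = 17 → [9, 4, 7, 9, 11, 13, 15, 17]

17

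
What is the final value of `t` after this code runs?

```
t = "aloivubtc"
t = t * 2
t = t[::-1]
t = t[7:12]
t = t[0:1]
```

repeat ×2 → 'aloivubtcaloivubtc'
reverse → 'ctbuviolactbuviola'
slice [7:12] → 'lactb'
slice [0:1] → 'l'

'l'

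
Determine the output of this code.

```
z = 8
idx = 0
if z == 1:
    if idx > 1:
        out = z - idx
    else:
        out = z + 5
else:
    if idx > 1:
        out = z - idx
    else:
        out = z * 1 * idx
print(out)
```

0

z=8, idx=0
z == 1 is False; idx > 1 is False
→ out = z * 1 * idx = 0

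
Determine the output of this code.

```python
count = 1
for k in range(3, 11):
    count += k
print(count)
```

k=3: count = 1+3 = 4
k=4: count = 4+4 = 8
k=5: count = 8+5 = 13
k=6: count = 13+6 = 19
k=7: count = 19+7 = 26
k=8: count = 26+8 = 34
k=9: count = 34+9 = 43
k=10: count = 43+10 = 53

53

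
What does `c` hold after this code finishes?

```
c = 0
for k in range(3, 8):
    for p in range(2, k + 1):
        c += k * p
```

430

k=3,p=2: c = 0+6 = 6
k=3,p=3: c = 6+9 = 15
k=4,p=2: c = 15+8 = 23
k=4,p=3: c = 23+12 = 35
k=4,p=4: c = 35+16 = 51
k=5,p=2: c = 51+10 = 61
k=5,p=3: c = 61+15 = 76
k=5,p=4: c = 76+20 = 96
k=5,p=5: c = 96+25 = 121
k=6,p=2: c = 121+12 = 133
k=6,p=3: c = 133+18 = 151
k=6,p=4: c = 151+24 = 175
k=6,p=5: c = 175+30 = 205
k=6,p=6: c = 205+36 = 241
k=7,p=2: c = 241+14 = 255
k=7,p=3: c = 255+21 = 276
k=7,p=4: c = 276+28 = 304
k=7,p=5: c = 304+35 = 339
k=7,p=6: c = 339+42 = 381
k=7,p=7: c = 381+49 = 430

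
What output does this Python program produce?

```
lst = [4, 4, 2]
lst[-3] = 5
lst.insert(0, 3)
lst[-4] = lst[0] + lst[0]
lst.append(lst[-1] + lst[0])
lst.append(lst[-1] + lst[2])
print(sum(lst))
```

37

lst[-3] = 5 → [5, 4, 2]
insert 3 at 0 → [3, 5, 4, 2]
lst[-4] = lst[0]+lst[0] = 3+3 = 6 → [6, 5, 4, 2]
append lst[-1]+lst[0] = 2+6 = 8 → [6, 5, 4, 2, 8]
append lst[-1]+lst[2] = 8+4 = 12 → [6, 5, 4, 2, 8, 12]
sum = 37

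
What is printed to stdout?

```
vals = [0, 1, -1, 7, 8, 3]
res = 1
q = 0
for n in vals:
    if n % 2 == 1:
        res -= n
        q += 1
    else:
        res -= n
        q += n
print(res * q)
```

-204

n=0: not odd, res = 1-0 = 1; q=0
n=1: odd, res = 1-1 = 0; q=1
n=-1: odd, res = 0-(-1) = 1; q=2
n=7: odd, res = 1-7 = -6; q=3
n=8: not odd, res = (-6)-8 = -14; q=11
n=3: odd, res = (-14)-3 = -17; q=12
res*q = (-17)*12 = -204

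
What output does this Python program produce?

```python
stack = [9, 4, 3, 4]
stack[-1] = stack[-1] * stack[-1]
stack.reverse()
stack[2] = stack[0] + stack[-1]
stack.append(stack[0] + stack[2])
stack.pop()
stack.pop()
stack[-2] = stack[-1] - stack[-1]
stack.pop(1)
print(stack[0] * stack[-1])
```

stack[-1] = stack[-1]*stack[-1] = 4*4 = 16 → [9, 4, 3, 16]
reverse → [16, 3, 4, 9]
stack[2] = stack[0]+stack[-1] = 16+9 = 25 → [16, 3, 25, 9]
append stack[0]+stack[2] = 16+25 = 41 → [16, 3, 25, 9, 41]
pop() removes 41 → [16, 3, 25, 9]
pop() removes 9 → [16, 3, 25]
stack[-2] = stack[-1]-stack[-1] = 25-25 = 0 → [16, 0, 25]
pop(1) removes 0 → [16, 25]
stack[0]*stack[-1] = 16*25 = 400

400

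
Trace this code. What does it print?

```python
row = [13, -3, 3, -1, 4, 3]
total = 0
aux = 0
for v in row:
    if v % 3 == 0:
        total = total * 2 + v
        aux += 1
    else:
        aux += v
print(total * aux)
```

-57

v=13: not %3==0; aux=13
v=-3: %3==0, total = 0*2+(-3) = -3; aux=14
v=3: %3==0, total = (-3)*2+3 = -3; aux=15
v=-1: not %3==0; aux=14
v=4: not %3==0; aux=18
v=3: %3==0, total = (-3)*2+3 = -3; aux=19
total*aux = (-3)*19 = -57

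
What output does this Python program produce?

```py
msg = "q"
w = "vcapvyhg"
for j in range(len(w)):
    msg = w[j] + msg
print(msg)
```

j=0: prepend 'v' → 'vq'
j=1: prepend 'c' → 'cvq'
j=2: prepend 'a' → 'acvq'
j=3: prepend 'p' → 'pacvq'
j=4: prepend 'v' → 'vpacvq'
j=5: prepend 'y' → 'yvpacvq'
j=6: prepend 'h' → 'hyvpacvq'
j=7: prepend 'g' → 'ghyvpacvq'

ghyvpacvq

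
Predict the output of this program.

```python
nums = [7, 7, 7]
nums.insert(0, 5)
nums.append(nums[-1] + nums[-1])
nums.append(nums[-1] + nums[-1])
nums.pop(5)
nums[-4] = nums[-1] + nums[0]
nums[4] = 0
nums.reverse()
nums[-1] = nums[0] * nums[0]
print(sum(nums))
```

insert 5 at 0 → [5, 7, 7, 7]
append nums[-1]+nums[-1] = 7+7 = 14 → [5, 7, 7, 7, 14]
append nums[-1]+nums[-1] = 14+14 = 28 → [5, 7, 7, 7, 14, 28]
pop(5) removes 28 → [5, 7, 7, 7, 14]
nums[-4] = nums[-1]+nums[0] = 14+5 = 19 → [5, 19, 7, 7, 14]
nums[4] = 0 → [5, 19, 7, 7, 0]
reverse → [0, 7, 7, 19, 5]
nums[-1] = nums[0]*nums[0] = 0*0 = 0 → [0, 7, 7, 19, 0]
sum = 33

33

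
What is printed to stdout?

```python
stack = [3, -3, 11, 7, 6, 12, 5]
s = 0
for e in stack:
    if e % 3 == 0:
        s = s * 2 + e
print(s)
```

36

e=3: %3==0, s = 0*2+3 = 3
e=-3: %3==0, s = 3*2+(-3) = 3
e=11: not %3==0
e=7: not %3==0
e=6: %3==0, s = 3*2+6 = 12
e=12: %3==0, s = 12*2+12 = 36
e=5: not %3==0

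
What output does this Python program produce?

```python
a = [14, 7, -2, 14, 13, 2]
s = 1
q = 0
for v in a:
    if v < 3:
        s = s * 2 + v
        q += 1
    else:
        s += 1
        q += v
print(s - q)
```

-36

v=14: not <3, s = 1+1 = 2; q=14
v=7: not <3, s = 2+1 = 3; q=21
v=-2: <3, s = 3*2+(-2) = 4; q=22
v=14: not <3, s = 4+1 = 5; q=36
v=13: not <3, s = 5+1 = 6; q=49
v=2: <3, s = 6*2+2 = 14; q=50
s-q = 14-50 = -36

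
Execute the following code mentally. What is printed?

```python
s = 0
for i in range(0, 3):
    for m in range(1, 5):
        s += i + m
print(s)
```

42

i=0,m=1: s = 0+1 = 1
i=0,m=2: s = 1+2 = 3
i=0,m=3: s = 3+3 = 6
i=0,m=4: s = 6+4 = 10
i=1,m=1: s = 10+2 = 12
i=1,m=2: s = 12+3 = 15
i=1,m=3: s = 15+4 = 19
i=1,m=4: s = 19+5 = 24
i=2,m=1: s = 24+3 = 27
i=2,m=2: s = 27+4 = 31
i=2,m=3: s = 31+5 = 36
i=2,m=4: s = 36+6 = 42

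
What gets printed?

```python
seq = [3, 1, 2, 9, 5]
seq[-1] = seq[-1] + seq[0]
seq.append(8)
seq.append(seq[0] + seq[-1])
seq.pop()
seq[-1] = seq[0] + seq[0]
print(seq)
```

seq[-1] = seq[-1]+seq[0] = 5+3 = 8 → [3, 1, 2, 9, 8]
append 8 → [3, 1, 2, 9, 8, 8]
append seq[0]+seq[-1] = 3+8 = 11 → [3, 1, 2, 9, 8, 8, 11]
pop() removes 11 → [3, 1, 2, 9, 8, 8]
seq[-1] = seq[0]+seq[0] = 3+3 = 6 → [3, 1, 2, 9, 8, 6]

[3, 1, 2, 9, 8, 6]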